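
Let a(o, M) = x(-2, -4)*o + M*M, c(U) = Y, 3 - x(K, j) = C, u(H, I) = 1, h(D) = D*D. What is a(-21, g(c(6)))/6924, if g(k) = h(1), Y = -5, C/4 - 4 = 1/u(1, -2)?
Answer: 179/3462 ≈ 0.051704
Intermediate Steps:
h(D) = D²
C = 20 (C = 16 + 4/1 = 16 + 4*1 = 16 + 4 = 20)
x(K, j) = -17 (x(K, j) = 3 - 1*20 = 3 - 20 = -17)
c(U) = -5
g(k) = 1 (g(k) = 1² = 1)
a(o, M) = M² - 17*o (a(o, M) = -17*o + M*M = -17*o + M² = M² - 17*o)
a(-21, g(c(6)))/6924 = (1² - 17*(-21))/6924 = (1 + 357)*(1/6924) = 358*(1/6924) = 179/3462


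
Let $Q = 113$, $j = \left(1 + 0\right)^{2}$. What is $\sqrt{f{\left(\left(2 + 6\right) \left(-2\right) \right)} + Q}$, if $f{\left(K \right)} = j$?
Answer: $\sqrt{114} \approx 10.677$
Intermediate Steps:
$j = 1$ ($j = 1^{2} = 1$)
$f{\left(K \right)} = 1$
$\sqrt{f{\left(\left(2 + 6\right) \left(-2\right) \right)} + Q} = \sqrt{1 + 113} = \sqrt{114}$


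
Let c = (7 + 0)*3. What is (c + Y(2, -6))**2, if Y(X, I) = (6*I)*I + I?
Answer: 53361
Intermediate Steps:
c = 21 (c = 7*3 = 21)
Y(X, I) = I + 6*I**2 (Y(X, I) = 6*I**2 + I = I + 6*I**2)
(c + Y(2, -6))**2 = (21 - 6*(1 + 6*(-6)))**2 = (21 - 6*(1 - 36))**2 = (21 - 6*(-35))**2 = (21 + 210)**2 = 231**2 = 53361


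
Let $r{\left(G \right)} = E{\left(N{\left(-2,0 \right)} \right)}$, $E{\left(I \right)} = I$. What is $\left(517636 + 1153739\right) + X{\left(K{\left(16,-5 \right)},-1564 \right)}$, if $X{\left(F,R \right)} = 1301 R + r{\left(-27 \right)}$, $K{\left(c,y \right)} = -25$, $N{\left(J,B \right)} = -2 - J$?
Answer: $-363389$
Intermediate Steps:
$r{\left(G \right)} = 0$ ($r{\left(G \right)} = -2 - -2 = -2 + 2 = 0$)
$X{\left(F,R \right)} = 1301 R$ ($X{\left(F,R \right)} = 1301 R + 0 = 1301 R$)
$\left(517636 + 1153739\right) + X{\left(K{\left(16,-5 \right)},-1564 \right)} = \left(517636 + 1153739\right) + 1301 \left(-1564\right) = 1671375 - 2034764 = -363389$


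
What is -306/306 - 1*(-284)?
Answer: 283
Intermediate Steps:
-306/306 - 1*(-284) = -306*1/306 + 284 = -1 + 284 = 283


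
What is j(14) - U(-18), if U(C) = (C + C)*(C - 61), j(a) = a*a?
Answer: -2648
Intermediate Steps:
j(a) = a²
U(C) = 2*C*(-61 + C) (U(C) = (2*C)*(-61 + C) = 2*C*(-61 + C))
j(14) - U(-18) = 14² - 2*(-18)*(-61 - 18) = 196 - 2*(-18)*(-79) = 196 - 1*2844 = 196 - 2844 = -2648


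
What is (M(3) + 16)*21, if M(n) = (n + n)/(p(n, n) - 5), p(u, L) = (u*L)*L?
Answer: 3759/11 ≈ 341.73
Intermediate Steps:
p(u, L) = u*L² (p(u, L) = (L*u)*L = u*L²)
M(n) = 2*n/(-5 + n³) (M(n) = (n + n)/(n*n² - 5) = (2*n)/(n³ - 5) = (2*n)/(-5 + n³) = 2*n/(-5 + n³))
(M(3) + 16)*21 = (2*3/(-5 + 3³) + 16)*21 = (2*3/(-5 + 27) + 16)*21 = (2*3/22 + 16)*21 = (2*3*(1/22) + 16)*21 = (3/11 + 16)*21 = (179/11)*21 = 3759/11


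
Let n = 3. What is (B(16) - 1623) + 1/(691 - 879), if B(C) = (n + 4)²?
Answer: -295913/188 ≈ -1574.0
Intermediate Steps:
B(C) = 49 (B(C) = (3 + 4)² = 7² = 49)
(B(16) - 1623) + 1/(691 - 879) = (49 - 1623) + 1/(691 - 879) = -1574 + 1/(-188) = -1574 - 1/188 = -295913/188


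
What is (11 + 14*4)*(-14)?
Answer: -938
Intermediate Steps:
(11 + 14*4)*(-14) = (11 + 56)*(-14) = 67*(-14) = -938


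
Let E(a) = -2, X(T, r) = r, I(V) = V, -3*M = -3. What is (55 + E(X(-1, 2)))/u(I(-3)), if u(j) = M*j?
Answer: -53/3 ≈ -17.667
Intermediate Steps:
M = 1 (M = -⅓*(-3) = 1)
u(j) = j (u(j) = 1*j = j)
(55 + E(X(-1, 2)))/u(I(-3)) = (55 - 2)/(-3) = -⅓*53 = -53/3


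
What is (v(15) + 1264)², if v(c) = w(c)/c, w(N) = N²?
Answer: 1635841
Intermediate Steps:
v(c) = c (v(c) = c²/c = c)
(v(15) + 1264)² = (15 + 1264)² = 1279² = 1635841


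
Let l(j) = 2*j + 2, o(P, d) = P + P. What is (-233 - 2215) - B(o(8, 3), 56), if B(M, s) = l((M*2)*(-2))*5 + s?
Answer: -1874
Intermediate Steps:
o(P, d) = 2*P
l(j) = 2 + 2*j
B(M, s) = 10 + s - 40*M (B(M, s) = (2 + 2*((M*2)*(-2)))*5 + s = (2 + 2*((2*M)*(-2)))*5 + s = (2 + 2*(-4*M))*5 + s = (2 - 8*M)*5 + s = (10 - 40*M) + s = 10 + s - 40*M)
(-233 - 2215) - B(o(8, 3), 56) = (-233 - 2215) - (10 + 56 - 80*8) = -2448 - (10 + 56 - 40*16) = -2448 - (10 + 56 - 640) = -2448 - 1*(-574) = -2448 + 574 = -1874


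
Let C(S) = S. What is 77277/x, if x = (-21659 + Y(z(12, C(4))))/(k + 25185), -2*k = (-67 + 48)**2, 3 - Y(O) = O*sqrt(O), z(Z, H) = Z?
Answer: -10461324649551/117245152 + 11593636479*sqrt(3)/117245152 ≈ -89055.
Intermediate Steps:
Y(O) = 3 - O**(3/2) (Y(O) = 3 - O*sqrt(O) = 3 - O**(3/2))
k = -361/2 (k = -(-67 + 48)**2/2 = -1/2*(-19)**2 = -1/2*361 = -361/2 ≈ -180.50)
x = -43312/50009 - 48*sqrt(3)/50009 (x = (-21659 + (3 - 12**(3/2)))/(-361/2 + 25185) = (-21659 + (3 - 24*sqrt(3)))/(50009/2) = (-21659 + (3 - 24*sqrt(3)))*(2/50009) = (-21656 - 24*sqrt(3))*(2/50009) = -43312/50009 - 48*sqrt(3)/50009 ≈ -0.86775)
77277/x = 77277/(-43312/50009 - 48*sqrt(3)/50009)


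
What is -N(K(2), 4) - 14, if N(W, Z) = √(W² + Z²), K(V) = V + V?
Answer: -14 - 4*√2 ≈ -19.657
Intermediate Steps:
K(V) = 2*V
-N(K(2), 4) - 14 = -√((2*2)² + 4²) - 14 = -√(4² + 16) - 14 = -√(16 + 16) - 14 = -√32 - 14 = -4*√2 - 14 = -14 - 4*√2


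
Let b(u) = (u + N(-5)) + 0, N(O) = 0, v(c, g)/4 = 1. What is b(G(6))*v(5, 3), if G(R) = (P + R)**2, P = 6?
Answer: 576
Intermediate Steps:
v(c, g) = 4 (v(c, g) = 4*1 = 4)
G(R) = (6 + R)**2
b(u) = u (b(u) = (u + 0) + 0 = u + 0 = u)
b(G(6))*v(5, 3) = (6 + 6)**2*4 = 12**2*4 = 144*4 = 576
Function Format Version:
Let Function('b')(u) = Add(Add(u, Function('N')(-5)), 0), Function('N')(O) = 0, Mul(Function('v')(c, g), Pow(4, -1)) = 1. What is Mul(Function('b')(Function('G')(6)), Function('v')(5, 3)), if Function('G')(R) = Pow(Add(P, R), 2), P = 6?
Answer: 576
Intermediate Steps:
Function('v')(c, g) = 4 (Function('v')(c, g) = Mul(4, 1) = 4)
Function('G')(R) = Pow(Add(6, R), 2)
Function('b')(u) = u (Function('b')(u) = Add(Add(u, 0), 0) = Add(u, 0) = u)
Mul(Function('b')(Function('G')(6)), Function('v')(5, 3)) = Mul(Pow(Add(6, 6), 2), 4) = Mul(Pow(12, 2), 4) = Mul(144, 4) = 576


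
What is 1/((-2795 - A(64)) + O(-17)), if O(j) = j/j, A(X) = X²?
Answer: -1/6890 ≈ -0.00014514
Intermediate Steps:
O(j) = 1
1/((-2795 - A(64)) + O(-17)) = 1/((-2795 - 1*64²) + 1) = 1/((-2795 - 1*4096) + 1) = 1/((-2795 - 4096) + 1) = 1/(-6891 + 1) = 1/(-6890) = -1/6890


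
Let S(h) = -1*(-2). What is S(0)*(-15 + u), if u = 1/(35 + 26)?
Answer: -1828/61 ≈ -29.967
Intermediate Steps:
u = 1/61 ≈ 0.016393
S(h) = 2
S(0)*(-15 + u) = 2*(-15 + 1/61) = 2*(-914/61) = -1828/61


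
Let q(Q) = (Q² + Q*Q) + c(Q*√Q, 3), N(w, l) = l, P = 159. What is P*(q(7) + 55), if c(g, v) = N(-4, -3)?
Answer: 23850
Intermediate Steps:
c(g, v) = -3
q(Q) = -3 + 2*Q² (q(Q) = (Q² + Q*Q) - 3 = (Q² + Q²) - 3 = 2*Q² - 3 = -3 + 2*Q²)
P*(q(7) + 55) = 159*((-3 + 2*7²) + 55) = 159*((-3 + 2*49) + 55) = 159*((-3 + 98) + 55) = 159*(95 + 55) = 159*150 = 23850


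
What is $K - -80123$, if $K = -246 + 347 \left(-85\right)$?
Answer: $50382$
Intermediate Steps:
$K = -29741$ ($K = -246 - 29495 = -29741$)
$K - -80123 = -29741 - -80123 = -29741 + 80123 = 50382$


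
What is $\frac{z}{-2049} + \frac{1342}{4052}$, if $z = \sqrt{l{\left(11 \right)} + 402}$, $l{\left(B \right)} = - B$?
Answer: $\frac{671}{2026} - \frac{\sqrt{391}}{2049} \approx 0.32154$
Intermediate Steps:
$z = \sqrt{391}$ ($z = \sqrt{\left(-1\right) 11 + 402} = \sqrt{-11 + 402} = \sqrt{391} \approx 19.774$)
$\frac{z}{-2049} + \frac{1342}{4052} = \frac{\sqrt{391}}{-2049} + \frac{1342}{4052} = \sqrt{391} \left(- \frac{1}{2049}\right) + 1342 \cdot \frac{1}{4052} = - \frac{\sqrt{391}}{2049} + \frac{671}{2026} = \frac{671}{2026} - \frac{\sqrt{391}}{2049}$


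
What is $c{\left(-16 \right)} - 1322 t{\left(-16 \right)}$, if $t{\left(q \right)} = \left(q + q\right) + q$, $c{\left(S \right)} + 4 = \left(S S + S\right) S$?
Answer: $59612$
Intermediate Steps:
$c{\left(S \right)} = -4 + S \left(S + S^{2}\right)$ ($c{\left(S \right)} = -4 + \left(S S + S\right) S = -4 + \left(S^{2} + S\right) S = -4 + \left(S + S^{2}\right) S = -4 + S \left(S + S^{2}\right)$)
$t{\left(q \right)} = 3 q$ ($t{\left(q \right)} = 2 q + q = 3 q$)
$c{\left(-16 \right)} - 1322 t{\left(-16 \right)} = \left(-4 + \left(-16\right)^{2} + \left(-16\right)^{3}\right) - 1322 \cdot 3 \left(-16\right) = \left(-4 + 256 - 4096\right) - -63456 = -3844 + 63456 = 59612$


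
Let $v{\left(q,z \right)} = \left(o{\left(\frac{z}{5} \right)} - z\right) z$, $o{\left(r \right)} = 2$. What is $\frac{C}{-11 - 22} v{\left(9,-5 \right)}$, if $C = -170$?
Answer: $- \frac{5950}{33} \approx -180.3$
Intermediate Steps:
$v{\left(q,z \right)} = z \left(2 - z\right)$ ($v{\left(q,z \right)} = \left(2 - z\right) z = z \left(2 - z\right)$)
$\frac{C}{-11 - 22} v{\left(9,-5 \right)} = - \frac{170}{-11 - 22} \left(- 5 \left(2 - -5\right)\right) = - \frac{170}{-33} \left(- 5 \left(2 + 5\right)\right) = \left(-170\right) \left(- \frac{1}{33}\right) \left(\left(-5\right) 7\right) = \frac{170}{33} \left(-35\right) = - \frac{5950}{33}$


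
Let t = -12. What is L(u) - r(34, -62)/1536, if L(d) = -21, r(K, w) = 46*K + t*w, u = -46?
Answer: -8641/384 ≈ -22.503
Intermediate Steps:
r(K, w) = -12*w + 46*K (r(K, w) = 46*K - 12*w = -12*w + 46*K)
L(u) - r(34, -62)/1536 = -21 - (-12*(-62) + 46*34)/1536 = -21 - (744 + 1564)/1536 = -21 - 2308/1536 = -21 - 1*577/384 = -21 - 577/384 = -8641/384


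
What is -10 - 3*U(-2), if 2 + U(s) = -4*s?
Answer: -28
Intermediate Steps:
U(s) = -2 - 4*s
-10 - 3*U(-2) = -10 - 3*(-2 - 4*(-2)) = -10 - 3*(-2 + 8) = -10 - 3*6 = -10 - 18 = -28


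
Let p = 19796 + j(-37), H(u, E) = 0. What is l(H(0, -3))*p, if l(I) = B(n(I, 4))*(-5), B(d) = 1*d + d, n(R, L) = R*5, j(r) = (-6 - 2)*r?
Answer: 0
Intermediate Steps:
j(r) = -8*r
n(R, L) = 5*R
B(d) = 2*d (B(d) = d + d = 2*d)
p = 20092 (p = 19796 - 8*(-37) = 19796 + 296 = 20092)
l(I) = -50*I (l(I) = (2*(5*I))*(-5) = (10*I)*(-5) = -50*I)
l(H(0, -3))*p = -50*0*20092 = 0*20092 = 0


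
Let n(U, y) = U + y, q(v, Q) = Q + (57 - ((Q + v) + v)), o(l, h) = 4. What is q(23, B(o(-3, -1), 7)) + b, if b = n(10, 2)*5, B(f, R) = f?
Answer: 71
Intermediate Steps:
q(v, Q) = 57 - 2*v (q(v, Q) = Q + (57 - (Q + 2*v)) = Q + (57 + (-Q - 2*v)) = Q + (57 - Q - 2*v) = 57 - 2*v)
b = 60 (b = (10 + 2)*5 = 12*5 = 60)
q(23, B(o(-3, -1), 7)) + b = (57 - 2*23) + 60 = (57 - 46) + 60 = 11 + 60 = 71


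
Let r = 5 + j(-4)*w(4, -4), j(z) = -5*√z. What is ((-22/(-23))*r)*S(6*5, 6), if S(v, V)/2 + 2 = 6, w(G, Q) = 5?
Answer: 880/23 - 8800*I/23 ≈ 38.261 - 382.61*I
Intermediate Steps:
S(v, V) = 8 (S(v, V) = -4 + 2*6 = -4 + 12 = 8)
r = 5 - 50*I (r = 5 - 10*I*5 = 5 - 50*I ≈ 5.0 - 50.0*I)
((-22/(-23))*r)*S(6*5, 6) = ((-22/(-23))*(5 - 50*I))*8 = ((-22*(-1/23))*(5 - 50*I))*8 = (22*(5 - 50*I)/23)*8 = (110/23 - 1100*I/23)*8 = 880/23 - 8800*I/23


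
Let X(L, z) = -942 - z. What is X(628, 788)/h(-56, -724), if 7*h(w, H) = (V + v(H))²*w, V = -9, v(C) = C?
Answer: 865/2149156 ≈ 0.00040248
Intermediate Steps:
h(w, H) = w*(-9 + H)²/7 (h(w, H) = ((-9 + H)²*w)/7 = (w*(-9 + H)²)/7 = w*(-9 + H)²/7)
X(628, 788)/h(-56, -724) = (-942 - 1*788)/(((⅐)*(-56)*(-9 - 724)²)) = (-942 - 788)/(((⅐)*(-56)*(-733)²)) = -1730/((⅐)*(-56)*537289) = -1730/(-4298312) = -1730*(-1/4298312) = 865/2149156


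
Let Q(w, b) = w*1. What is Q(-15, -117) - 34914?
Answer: -34929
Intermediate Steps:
Q(w, b) = w
Q(-15, -117) - 34914 = -15 - 34914 = -34929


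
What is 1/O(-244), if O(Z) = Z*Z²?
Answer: -1/14526784 ≈ -6.8838e-8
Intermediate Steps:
O(Z) = Z³
1/O(-244) = 1/((-244)³) = 1/(-14526784) = -1/14526784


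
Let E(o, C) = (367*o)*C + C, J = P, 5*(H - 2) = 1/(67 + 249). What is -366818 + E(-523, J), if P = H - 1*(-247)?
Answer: -3804639959/79 ≈ -4.8160e+7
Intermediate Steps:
H = 3161/1580 (H = 2 + 1/(5*(67 + 249)) = 2 + (⅕)/316 = 2 + (⅕)*(1/316) = 2 + 1/1580 = 3161/1580 ≈ 2.0006)
P = 393421/1580 (P = 3161/1580 - 1*(-247) = 3161/1580 + 247 = 393421/1580 ≈ 249.00)
J = 393421/1580 ≈ 249.00
E(o, C) = C + 367*C*o (E(o, C) = 367*C*o + C = C + 367*C*o)
-366818 + E(-523, J) = -366818 + 393421*(1 + 367*(-523))/1580 = -366818 + 393421*(1 - 191941)/1580 = -366818 + (393421/1580)*(-191940) = -366818 - 3775661337/79 = -3804639959/79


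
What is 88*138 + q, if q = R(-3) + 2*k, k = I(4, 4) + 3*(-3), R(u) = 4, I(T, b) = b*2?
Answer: 12146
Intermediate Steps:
I(T, b) = 2*b
k = -1 (k = 2*4 + 3*(-3) = 8 - 9 = -1)
q = 2 (q = 4 + 2*(-1) = 4 - 2 = 2)
88*138 + q = 88*138 + 2 = 12144 + 2 = 12146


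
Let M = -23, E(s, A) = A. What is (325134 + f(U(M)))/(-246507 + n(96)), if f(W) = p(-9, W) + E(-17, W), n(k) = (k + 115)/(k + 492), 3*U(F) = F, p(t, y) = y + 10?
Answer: -191175656/144945905 ≈ -1.3189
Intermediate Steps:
p(t, y) = 10 + y
U(F) = F/3
n(k) = (115 + k)/(492 + k)
f(W) = 10 + 2*W (f(W) = (10 + W) + W = 10 + 2*W)
(325134 + f(U(M)))/(-246507 + n(96)) = (325134 + (10 + 2*((1/3)*(-23))))/(-246507 + (115 + 96)/(492 + 96)) = (325134 + (10 + 2*(-23/3)))/(-246507 + 211/588) = (325134 + (10 - 46/3))/(-246507 + (1/588)*211) = (325134 - 16/3)/(-246507 + 211/588) = 975386/(3*(-144945905/588)) = (975386/3)*(-588/144945905) = -191175656/144945905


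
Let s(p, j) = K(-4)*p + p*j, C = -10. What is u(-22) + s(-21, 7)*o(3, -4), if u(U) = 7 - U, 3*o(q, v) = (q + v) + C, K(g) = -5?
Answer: 183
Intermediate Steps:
o(q, v) = -10/3 + q/3 + v/3 (o(q, v) = ((q + v) - 10)/3 = (-10 + q + v)/3 = -10/3 + q/3 + v/3)
s(p, j) = -5*p + j*p (s(p, j) = -5*p + p*j = -5*p + j*p)
u(-22) + s(-21, 7)*o(3, -4) = (7 - 1*(-22)) + (-21*(-5 + 7))*(-10/3 + (⅓)*3 + (⅓)*(-4)) = (7 + 22) + (-21*2)*(-10/3 + 1 - 4/3) = 29 - 42*(-11/3) = 29 + 154 = 183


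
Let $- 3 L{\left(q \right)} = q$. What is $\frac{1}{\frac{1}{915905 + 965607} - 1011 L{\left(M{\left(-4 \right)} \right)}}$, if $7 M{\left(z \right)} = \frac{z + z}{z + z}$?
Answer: $\frac{13170584}{634069551} \approx 0.020772$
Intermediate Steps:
$M{\left(z \right)} = \frac{1}{7}$ ($M{\left(z \right)} = \frac{\left(z + z\right) \frac{1}{z + z}}{7} = \frac{2 z \frac{1}{2 z}}{7} = \frac{1}{7} \cdot 1 = \frac{1}{7}$)
$L{\left(q \right)} = - \frac{q}{3}$
$\frac{1}{\frac{1}{915905 + 965607} - 1011 L{\left(M{\left(-4 \right)} \right)}} = \frac{1}{\frac{1}{915905 + 965607} - 1011 \left(\left(- \frac{1}{3}\right) \frac{1}{7}\right)} = \frac{1}{\frac{1}{1881512} - - \frac{337}{7}} = \frac{1}{\frac{1}{1881512} + \frac{337}{7}} = \frac{1}{\frac{634069551}{13170584}} = \frac{13170584}{634069551}$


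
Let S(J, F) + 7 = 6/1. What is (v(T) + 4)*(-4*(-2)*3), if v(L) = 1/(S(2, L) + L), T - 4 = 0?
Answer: 104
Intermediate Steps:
S(J, F) = -1 (S(J, F) = -7 + 6/1 = -7 + 6*1 = -7 + 6 = -1)
T = 4 (T = 4 + 0 = 4)
v(L) = 1/(-1 + L)
(v(T) + 4)*(-4*(-2)*3) = (1/(-1 + 4) + 4)*(-4*(-2)*3) = (1/3 + 4)*(8*3) = (1/3 + 4)*24 = (13/3)*24 = 104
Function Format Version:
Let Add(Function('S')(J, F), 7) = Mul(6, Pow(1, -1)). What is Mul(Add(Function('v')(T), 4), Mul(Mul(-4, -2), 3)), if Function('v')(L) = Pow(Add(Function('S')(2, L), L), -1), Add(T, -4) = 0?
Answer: 104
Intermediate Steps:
Function('S')(J, F) = -1 (Function('S')(J, F) = Add(-7, Mul(6, Pow(1, -1))) = Add(-7, Mul(6, 1)) = Add(-7, 6) = -1)
T = 4 (T = Add(4, 0) = 4)
Function('v')(L) = Pow(Add(-1, L), -1)
Mul(Add(Function('v')(T), 4), Mul(Mul(-4, -2), 3)) = Mul(Add(Pow(Add(-1, 4), -1), 4), Mul(Mul(-4, -2), 3)) = Mul(Add(Pow(3, -1), 4), Mul(8, 3)) = Mul(Add(Rational(1, 3), 4), 24) = Mul(Rational(13, 3), 24) = 104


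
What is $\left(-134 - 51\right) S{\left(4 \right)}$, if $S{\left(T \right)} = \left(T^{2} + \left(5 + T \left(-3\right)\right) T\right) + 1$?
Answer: $2035$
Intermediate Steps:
$S{\left(T \right)} = 1 + T^{2} + T \left(5 - 3 T\right)$ ($S{\left(T \right)} = \left(T^{2} + \left(5 - 3 T\right) T\right) + 1 = \left(T^{2} + T \left(5 - 3 T\right)\right) + 1 = 1 + T^{2} + T \left(5 - 3 T\right)$)
$\left(-134 - 51\right) S{\left(4 \right)} = \left(-134 - 51\right) \left(1 - 2 \cdot 4^{2} + 5 \cdot 4\right) = \left(-134 - 51\right) \left(1 - 32 + 20\right) = - 185 \left(1 - 32 + 20\right) = \left(-185\right) \left(-11\right) = 2035$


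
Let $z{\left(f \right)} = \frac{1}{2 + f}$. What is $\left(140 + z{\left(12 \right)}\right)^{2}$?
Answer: $\frac{3845521}{196} \approx 19620.0$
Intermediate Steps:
$\left(140 + z{\left(12 \right)}\right)^{2} = \left(140 + \frac{1}{2 + 12}\right)^{2} = \left(140 + \frac{1}{14}\right)^{2} = \left(\frac{1961}{14}\right)^{2} = \frac{3845521}{196}$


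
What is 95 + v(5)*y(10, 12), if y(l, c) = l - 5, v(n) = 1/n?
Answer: 96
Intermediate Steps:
v(n) = 1/n
y(l, c) = -5 + l
95 + v(5)*y(10, 12) = 95 + (-5 + 10)/5 = 95 + (⅕)*5 = 95 + 1 = 96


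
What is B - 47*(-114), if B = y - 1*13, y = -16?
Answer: 5329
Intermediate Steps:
B = -29 (B = -16 - 1*13 = -16 - 13 = -29)
B - 47*(-114) = -29 - 47*(-114) = -29 + 5358 = 5329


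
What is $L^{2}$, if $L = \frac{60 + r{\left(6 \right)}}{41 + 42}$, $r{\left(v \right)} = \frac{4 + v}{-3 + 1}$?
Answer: $\frac{3025}{6889} \approx 0.43911$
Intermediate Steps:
$r{\left(v \right)} = -2 - \frac{v}{2}$ ($r{\left(v \right)} = \frac{4 + v}{-2} = \left(4 + v\right) \left(- \frac{1}{2}\right) = -2 - \frac{v}{2}$)
$L = \frac{55}{83}$ ($L = \frac{60 - 5}{41 + 42} = \frac{60 - 5}{83} = \left(60 - 5\right) \frac{1}{83} = 55 \cdot \frac{1}{83} = \frac{55}{83} \approx 0.66265$)
$L^{2} = \left(\frac{55}{83}\right)^{2} = \frac{3025}{6889}$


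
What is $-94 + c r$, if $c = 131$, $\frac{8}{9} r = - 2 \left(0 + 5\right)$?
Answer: $- \frac{6271}{4} \approx -1567.8$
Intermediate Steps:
$r = - \frac{45}{4}$ ($r = \frac{9 \left(- 2 \left(0 + 5\right)\right)}{8} = \frac{9 \left(\left(-2\right) 5\right)}{8} = \frac{9}{8} \left(-10\right) = - \frac{45}{4} \approx -11.25$)
$-94 + c r = -94 + 131 \left(- \frac{45}{4}\right) = -94 - \frac{5895}{4} = - \frac{6271}{4}$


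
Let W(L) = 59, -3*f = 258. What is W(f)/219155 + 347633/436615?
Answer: 3048450816/3827454413 ≈ 0.79647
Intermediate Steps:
f = -86 (f = -1/3*258 = -86)
W(f)/219155 + 347633/436615 = 59/219155 + 347633/436615 = 3048450816/3827454413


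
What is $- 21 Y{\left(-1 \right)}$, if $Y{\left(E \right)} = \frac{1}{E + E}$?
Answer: $\frac{21}{2} \approx 10.5$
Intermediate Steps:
$Y{\left(E \right)} = \frac{1}{2 E}$
$- 21 Y{\left(-1 \right)} = - 21 \frac{1}{2 \left(-1\right)} = - 21 \cdot \frac{1}{2} \left(-1\right) = \left(-21\right) \left(- \frac{1}{2}\right) = \frac{21}{2}$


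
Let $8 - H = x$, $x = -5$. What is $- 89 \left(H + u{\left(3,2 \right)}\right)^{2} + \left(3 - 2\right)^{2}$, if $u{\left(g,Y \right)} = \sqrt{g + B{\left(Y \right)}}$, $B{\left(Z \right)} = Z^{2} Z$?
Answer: $-16019 - 2314 \sqrt{11} \approx -23694.0$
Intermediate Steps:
$H = 13$ ($H = 8 - -5 = 8 + 5 = 13$)
$B{\left(Z \right)} = Z^{3}$
$u{\left(g,Y \right)} = \sqrt{g + Y^{3}}$
$- 89 \left(H + u{\left(3,2 \right)}\right)^{2} + \left(3 - 2\right)^{2} = - 89 \left(13 + \sqrt{3 + 2^{3}}\right)^{2} + \left(3 - 2\right)^{2} = - 89 \left(13 + \sqrt{3 + 8}\right)^{2} + 1^{2} = - 89 \left(13 + \sqrt{11}\right)^{2} + 1 = 1 - 89 \left(13 + \sqrt{11}\right)^{2}$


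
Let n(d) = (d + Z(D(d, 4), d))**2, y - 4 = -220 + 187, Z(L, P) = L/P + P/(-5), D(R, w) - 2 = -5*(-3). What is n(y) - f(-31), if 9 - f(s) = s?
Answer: 11054601/21025 ≈ 525.78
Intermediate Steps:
f(s) = 9 - s
D(R, w) = 17 (D(R, w) = 2 - 5*(-3) = 2 + 15 = 17)
Z(L, P) = -P/5 + L/P (Z(L, P) = L/P + P*(-1/5) = L/P - P/5 = -P/5 + L/P)
y = -29 (y = 4 + (-220 + 187) = 4 - 33 = -29)
n(d) = (17/d + 4*d/5)**2 (n(d) = (d + (-d/5 + 17/d))**2 = (d + (17/d - d/5))**2 = (17/d + 4*d/5)**2)
n(y) - f(-31) = (1/25)*(85 + 4*(-29)**2)**2/(-29)**2 - (9 - 1*(-31)) = (1/25)*(1/841)*(85 + 4*841)**2 - (9 + 31) = (1/25)*(1/841)*(85 + 3364)**2 - 1*40 = (1/25)*(1/841)*3449**2 - 40 = (1/25)*(1/841)*11895601 - 40 = 11895601/21025 - 40 = 11054601/21025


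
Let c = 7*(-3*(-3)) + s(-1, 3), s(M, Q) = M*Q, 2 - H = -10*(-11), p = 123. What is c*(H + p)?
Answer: 900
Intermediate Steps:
H = -108 (H = 2 - (-10)*(-11) = 2 - 1*110 = 2 - 110 = -108)
c = 60 (c = 7*(-3*(-3)) - 1*3 = 7*9 - 3 = 63 - 3 = 60)
c*(H + p) = 60*(-108 + 123) = 60*15 = 900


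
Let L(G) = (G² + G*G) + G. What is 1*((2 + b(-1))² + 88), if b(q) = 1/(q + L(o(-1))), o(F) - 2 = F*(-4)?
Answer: 545777/5929 ≈ 92.052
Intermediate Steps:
o(F) = 2 - 4*F (o(F) = 2 + F*(-4) = 2 - 4*F)
L(G) = G + 2*G² (L(G) = (G² + G²) + G = 2*G² + G = G + 2*G²)
b(q) = 1/(78 + q) (b(q) = 1/(q + (2 - 4*(-1))*(1 + 2*(2 - 4*(-1)))) = 1/(q + (2 + 4)*(1 + 2*(2 + 4))) = 1/(q + 6*(1 + 2*6)) = 1/(q + 6*(1 + 12)) = 1/(q + 6*13) = 1/(q + 78) = 1/(78 + q))
1*((2 + b(-1))² + 88) = 1*((2 + 1/(78 - 1))² + 88) = 1*((2 + 1/77)² + 88) = 1*((155/77)² + 88) = 1*(24025/5929 + 88) = 1*(545777/5929) = 545777/5929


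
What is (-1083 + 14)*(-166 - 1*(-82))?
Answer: 89796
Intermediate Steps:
(-1083 + 14)*(-166 - 1*(-82)) = -1069*(-166 + 82) = -1069*(-84) = 89796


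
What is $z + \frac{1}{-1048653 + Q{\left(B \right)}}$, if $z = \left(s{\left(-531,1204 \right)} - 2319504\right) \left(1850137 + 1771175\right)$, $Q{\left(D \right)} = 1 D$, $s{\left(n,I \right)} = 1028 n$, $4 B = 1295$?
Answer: $- \frac{43511559712516908292}{4193317} \approx -1.0376 \cdot 10^{13}$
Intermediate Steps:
$B = \frac{1295}{4}$ ($B = \frac{1}{4} \cdot 1295 = \frac{1295}{4} \approx 323.75$)
$Q{\left(D \right)} = D$
$z = -10376406008064$ ($z = \left(1028 \left(-531\right) - 2319504\right) \left(1850137 + 1771175\right) = \left(-545868 - 2319504\right) 3621312 = \left(-2865372\right) 3621312 = -10376406008064$)
$z + \frac{1}{-1048653 + Q{\left(B \right)}} = -10376406008064 + \frac{1}{-1048653 + \frac{1295}{4}} = -10376406008064 + \frac{1}{- \frac{4193317}{4}} = -10376406008064 - \frac{4}{4193317} = - \frac{43511559712516908292}{4193317}$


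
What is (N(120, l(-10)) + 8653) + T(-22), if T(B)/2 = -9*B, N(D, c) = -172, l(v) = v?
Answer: 8877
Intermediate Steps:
T(B) = -18*B (T(B) = 2*(-9*B) = -18*B)
(N(120, l(-10)) + 8653) + T(-22) = (-172 + 8653) - 18*(-22) = 8481 + 396 = 8877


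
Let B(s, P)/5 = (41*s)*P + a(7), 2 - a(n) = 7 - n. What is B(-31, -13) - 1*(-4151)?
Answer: 86776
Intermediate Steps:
a(n) = -5 + n (a(n) = 2 - (7 - n) = 2 + (-7 + n) = -5 + n)
B(s, P) = 10 + 205*P*s (B(s, P) = 5*((41*s)*P + (-5 + 7)) = 5*(41*P*s + 2) = 5*(2 + 41*P*s) = 10 + 205*P*s)
B(-31, -13) - 1*(-4151) = (10 + 205*(-13)*(-31)) - 1*(-4151) = (10 + 82615) + 4151 = 82625 + 4151 = 86776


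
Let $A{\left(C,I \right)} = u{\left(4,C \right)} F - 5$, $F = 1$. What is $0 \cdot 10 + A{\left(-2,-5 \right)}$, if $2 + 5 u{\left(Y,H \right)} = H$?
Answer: $- \frac{29}{5} \approx -5.8$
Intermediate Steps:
$u{\left(Y,H \right)} = - \frac{2}{5} + \frac{H}{5}$
$A{\left(C,I \right)} = - \frac{27}{5} + \frac{C}{5}$ ($A{\left(C,I \right)} = \left(- \frac{2}{5} + \frac{C}{5}\right) 1 - 5 = \left(- \frac{2}{5} + \frac{C}{5}\right) - 5 = - \frac{27}{5} + \frac{C}{5}$)
$0 \cdot 10 + A{\left(-2,-5 \right)} = 0 \cdot 10 + \left(- \frac{27}{5} + \frac{1}{5} \left(-2\right)\right) = 0 - \frac{29}{5} = - \frac{29}{5}$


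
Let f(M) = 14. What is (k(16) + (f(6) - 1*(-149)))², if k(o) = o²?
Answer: 175561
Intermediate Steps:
(k(16) + (f(6) - 1*(-149)))² = (16² + (14 - 1*(-149)))² = (256 + (14 + 149))² = (256 + 163)² = 419² = 175561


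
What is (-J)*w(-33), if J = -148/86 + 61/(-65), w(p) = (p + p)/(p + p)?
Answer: 7433/2795 ≈ 2.6594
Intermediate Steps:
w(p) = 1 (w(p) = (2*p)/((2*p)) = (2*p)*(1/(2*p)) = 1)
J = -7433/2795 (J = -148*1/86 + 61*(-1/65) = -74/43 - 61/65 = -7433/2795 ≈ -2.6594)
(-J)*w(-33) = -1*(-7433/2795)*1 = (7433/2795)*1 = 7433/2795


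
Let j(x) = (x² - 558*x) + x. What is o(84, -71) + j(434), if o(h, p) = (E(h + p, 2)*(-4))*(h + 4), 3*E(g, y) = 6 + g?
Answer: -166834/3 ≈ -55611.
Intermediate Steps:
E(g, y) = 2 + g/3 (E(g, y) = (6 + g)/3 = 2 + g/3)
o(h, p) = (4 + h)*(-8 - 4*h/3 - 4*p/3) (o(h, p) = ((2 + (h + p)/3)*(-4))*(h + 4) = ((2 + (h/3 + p/3))*(-4))*(4 + h) = ((2 + h/3 + p/3)*(-4))*(4 + h) = (-8 - 4*h/3 - 4*p/3)*(4 + h) = (4 + h)*(-8 - 4*h/3 - 4*p/3))
j(x) = x² - 557*x
o(84, -71) + j(434) = -4*(4 + 84)*(6 + 84 - 71)/3 + 434*(-557 + 434) = -4/3*88*19 + 434*(-123) = -6688/3 - 53382 = -166834/3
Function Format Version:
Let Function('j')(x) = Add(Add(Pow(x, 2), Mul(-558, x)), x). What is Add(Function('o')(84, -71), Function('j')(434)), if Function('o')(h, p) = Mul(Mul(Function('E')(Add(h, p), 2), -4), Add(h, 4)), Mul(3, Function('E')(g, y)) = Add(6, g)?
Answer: Rational(-166834, 3) ≈ -55611.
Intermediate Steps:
Function('E')(g, y) = Add(2, Mul(Rational(1, 3), g)) (Function('E')(g, y) = Mul(Rational(1, 3), Add(6, g)) = Add(2, Mul(Rational(1, 3), g)))
Function('o')(h, p) = Mul(Add(4, h), Add(-8, Mul(Rational(-4, 3), h), Mul(Rational(-4, 3), p))) (Function('o')(h, p) = Mul(Mul(Add(2, Mul(Rational(1, 3), Add(h, p))), -4), Add(h, 4)) = Mul(Mul(Add(2, Add(Mul(Rational(1, 3), h), Mul(Rational(1, 3), p))), -4), Add(4, h)) = Mul(Mul(Add(2, Mul(Rational(1, 3), h), Mul(Rational(1, 3), p)), -4), Add(4, h)) = Mul(Add(-8, Mul(Rational(-4, 3), h), Mul(Rational(-4, 3), p)), Add(4, h)) = Mul(Add(4, h), Add(-8, Mul(Rational(-4, 3), h), Mul(Rational(-4, 3), p))))
Function('j')(x) = Add(Pow(x, 2), Mul(-557, x))
Add(Function('o')(84, -71), Function('j')(434)) = Add(Mul(Rational(-4, 3), Add(4, 84), Add(6, 84, -71)), Mul(434, Add(-557, 434))) = Add(Mul(Rational(-4, 3), 88, 19), Mul(434, -123)) = Add(Rational(-6688, 3), -53382) = Rational(-166834, 3)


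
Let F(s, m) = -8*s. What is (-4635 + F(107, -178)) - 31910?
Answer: -37401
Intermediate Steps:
(-4635 + F(107, -178)) - 31910 = (-4635 - 8*107) - 31910 = (-4635 - 856) - 31910 = -5491 - 31910 = -37401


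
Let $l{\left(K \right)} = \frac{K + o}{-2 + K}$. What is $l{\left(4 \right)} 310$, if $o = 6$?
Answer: $1550$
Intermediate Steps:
$l{\left(K \right)} = \frac{6 + K}{-2 + K}$ ($l{\left(K \right)} = \frac{K + 6}{-2 + K} = \frac{6 + K}{-2 + K}$)
$l{\left(4 \right)} 310 = \frac{6 + 4}{-2 + 4} \cdot 310 = \frac{1}{2} \cdot 10 \cdot 310 = 5 \cdot 310 = 1550$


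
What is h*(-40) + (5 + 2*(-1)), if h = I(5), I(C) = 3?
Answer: -117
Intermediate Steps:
h = 3
h*(-40) + (5 + 2*(-1)) = 3*(-40) + (5 + 2*(-1)) = -120 + (5 - 2) = -120 + 3 = -117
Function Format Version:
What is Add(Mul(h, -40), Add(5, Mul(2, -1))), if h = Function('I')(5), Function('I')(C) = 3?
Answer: -117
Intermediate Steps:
h = 3
Add(Mul(h, -40), Add(5, Mul(2, -1))) = Add(Mul(3, -40), Add(5, Mul(2, -1))) = Add(-120, Add(5, -2)) = Add(-120, 3) = -117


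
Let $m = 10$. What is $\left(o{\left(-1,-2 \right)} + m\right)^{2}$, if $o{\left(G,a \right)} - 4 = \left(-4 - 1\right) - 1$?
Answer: $64$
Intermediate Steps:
$o{\left(G,a \right)} = -2$ ($o{\left(G,a \right)} = 4 - 6 = -2$)
$\left(o{\left(-1,-2 \right)} + m\right)^{2} = \left(-2 + 10\right)^{2} = 8^{2} = 64$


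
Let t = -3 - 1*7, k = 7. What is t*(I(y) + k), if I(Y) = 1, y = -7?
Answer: -80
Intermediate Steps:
t = -10 (t = -3 - 7 = -10)
t*(I(y) + k) = -10*(1 + 7) = -10*8 = -80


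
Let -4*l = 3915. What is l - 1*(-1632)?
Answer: 2613/4 ≈ 653.25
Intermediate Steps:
l = -3915/4 (l = -1/4*3915 = -3915/4 ≈ -978.75)
l - 1*(-1632) = -3915/4 - 1*(-1632) = -3915/4 + 1632 = 2613/4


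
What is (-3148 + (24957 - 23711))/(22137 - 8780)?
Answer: -1902/13357 ≈ -0.14240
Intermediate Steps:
(-3148 + (24957 - 23711))/(22137 - 8780) = (-3148 + 1246)/13357 = -1902*1/13357 = -1902/13357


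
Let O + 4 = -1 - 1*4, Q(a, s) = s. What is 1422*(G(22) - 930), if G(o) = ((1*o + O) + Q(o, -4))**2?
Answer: -1207278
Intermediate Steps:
O = -9 (O = -4 + (-1 - 1*4) = -4 + (-1 - 4) = -4 - 5 = -9)
G(o) = (-13 + o)**2 (G(o) = ((1*o - 9) - 4)**2 = ((o - 9) - 4)**2 = ((-9 + o) - 4)**2 = (-13 + o)**2)
1422*(G(22) - 930) = 1422*((-13 + 22)**2 - 930) = 1422*(9**2 - 930) = 1422*(81 - 930) = 1422*(-849) = -1207278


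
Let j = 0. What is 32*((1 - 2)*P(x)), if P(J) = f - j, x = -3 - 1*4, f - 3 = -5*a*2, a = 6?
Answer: 1824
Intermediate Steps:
f = -57 (f = 3 - 5*6*2 = 3 - 30*2 = 3 - 60 = -57)
x = -7 (x = -3 - 4 = -7)
P(J) = -57 (P(J) = -57 - 1*0 = -57 + 0 = -57)
32*((1 - 2)*P(x)) = 32*((1 - 2)*(-57)) = 32*(-1*(-57)) = 32*57 = 1824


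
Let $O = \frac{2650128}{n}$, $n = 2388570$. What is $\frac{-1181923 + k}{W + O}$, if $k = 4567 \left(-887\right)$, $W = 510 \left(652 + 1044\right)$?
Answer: $- \frac{520793054235}{86084173222} \approx -6.0498$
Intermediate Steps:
$W = 864960$ ($W = 510 \cdot 1696 = 864960$)
$O = \frac{441688}{398095}$ ($O = \frac{2650128}{2388570} = 2650128 \cdot \frac{1}{2388570} = \frac{441688}{398095} \approx 1.1095$)
$k = -4050929$
$\frac{-1181923 + k}{W + O} = \frac{-1181923 - 4050929}{864960 + \frac{441688}{398095}} = - \frac{5232852}{\frac{344336692888}{398095}} = \left(-5232852\right) \frac{398095}{344336692888} = - \frac{520793054235}{86084173222}$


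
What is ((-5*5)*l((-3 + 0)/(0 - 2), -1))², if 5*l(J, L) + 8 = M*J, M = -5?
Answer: 24025/4 ≈ 6006.3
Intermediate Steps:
l(J, L) = -8/5 - J (l(J, L) = -8/5 + (-5*J)/5 = -8/5 - J)
((-5*5)*l((-3 + 0)/(0 - 2), -1))² = ((-5*5)*(-8/5 - (-3 + 0)/(0 - 2)))² = (-25*(-8/5 - (-3)/(-2)))² = (-25*(-8/5 - (-3)*(-1)/2))² = (-25*(-8/5 - 1*3/2))² = (-25*(-8/5 - 3/2))² = (-25*(-31/10))² = (155/2)² = 24025/4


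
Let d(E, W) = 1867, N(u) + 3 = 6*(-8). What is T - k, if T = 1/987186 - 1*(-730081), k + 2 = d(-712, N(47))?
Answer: 718884640177/987186 ≈ 7.2822e+5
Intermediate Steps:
N(u) = -51 (N(u) = -3 + 6*(-8) = -3 - 48 = -51)
k = 1865 (k = -2 + 1867 = 1865)
T = 720725742067/987186 (T = 1/987186 + 730081 = 720725742067/987186 ≈ 7.3008e+5)
T - k = 720725742067/987186 - 1*1865 = 720725742067/987186 - 1865 = 718884640177/987186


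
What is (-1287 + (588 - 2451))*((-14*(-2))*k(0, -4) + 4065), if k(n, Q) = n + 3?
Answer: -13069350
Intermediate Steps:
k(n, Q) = 3 + n
(-1287 + (588 - 2451))*((-14*(-2))*k(0, -4) + 4065) = (-1287 + (588 - 2451))*((-14*(-2))*(3 + 0) + 4065) = (-1287 - 1863)*(28*3 + 4065) = -3150*(84 + 4065) = -3150*4149 = -13069350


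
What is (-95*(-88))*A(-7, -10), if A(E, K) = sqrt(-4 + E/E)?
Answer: 8360*I*sqrt(3) ≈ 14480.0*I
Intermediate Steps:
A(E, K) = I*sqrt(3) (A(E, K) = sqrt(-4 + 1) = sqrt(-3) = I*sqrt(3))
(-95*(-88))*A(-7, -10) = (-95*(-88))*(I*sqrt(3)) = 8360*(I*sqrt(3)) = 8360*I*sqrt(3)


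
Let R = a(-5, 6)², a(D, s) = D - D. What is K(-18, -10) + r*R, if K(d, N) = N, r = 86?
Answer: -10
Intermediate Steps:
a(D, s) = 0
R = 0 (R = 0² = 0)
K(-18, -10) + r*R = -10 + 86*0 = -10 + 0 = -10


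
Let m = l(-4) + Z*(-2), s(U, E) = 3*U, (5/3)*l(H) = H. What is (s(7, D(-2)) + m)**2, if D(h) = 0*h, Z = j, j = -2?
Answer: 12769/25 ≈ 510.76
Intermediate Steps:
l(H) = 3*H/5
Z = -2
D(h) = 0
m = 8/5 (m = (3/5)*(-4) - 2*(-2) = -12/5 + 4 = 8/5 ≈ 1.6000)
(s(7, D(-2)) + m)**2 = (3*7 + 8/5)**2 = (21 + 8/5)**2 = (113/5)**2 = 12769/25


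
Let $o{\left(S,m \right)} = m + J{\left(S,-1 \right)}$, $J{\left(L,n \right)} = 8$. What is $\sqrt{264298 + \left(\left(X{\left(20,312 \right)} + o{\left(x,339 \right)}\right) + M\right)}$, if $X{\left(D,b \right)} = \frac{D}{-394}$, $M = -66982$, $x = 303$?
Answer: $\frac{\sqrt{7671101397}}{197} \approx 444.59$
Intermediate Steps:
$X{\left(D,b \right)} = - \frac{D}{394}$ ($X{\left(D,b \right)} = D \left(- \frac{1}{394}\right) = - \frac{D}{394}$)
$o{\left(S,m \right)} = 8 + m$ ($o{\left(S,m \right)} = m + 8 = 8 + m$)
$\sqrt{264298 + \left(\left(X{\left(20,312 \right)} + o{\left(x,339 \right)}\right) + M\right)} = \sqrt{264298 + \left(\left(\left(- \frac{1}{394}\right) 20 + \left(8 + 339\right)\right) - 66982\right)} = \sqrt{264298 + \left(\left(- \frac{10}{197} + 347\right) - 66982\right)} = \sqrt{264298 + \left(\frac{68349}{197} - 66982\right)} = \sqrt{264298 - \frac{13127105}{197}} = \sqrt{\frac{38939601}{197}} = \frac{\sqrt{7671101397}}{197}$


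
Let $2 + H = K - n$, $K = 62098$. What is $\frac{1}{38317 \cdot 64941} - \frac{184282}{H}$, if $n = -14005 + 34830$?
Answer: $- \frac{50950784855387}{11410717497943} \approx -4.4652$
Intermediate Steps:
$n = 20825$
$H = 41271$ ($H = -2 + \left(62098 - 20825\right) = -2 + 41273 = 41271$)
$\frac{1}{38317 \cdot 64941} - \frac{184282}{H} = \frac{1}{38317 \cdot 64941} - \frac{184282}{41271} = \frac{1}{38317} \cdot \frac{1}{64941} - \frac{184282}{41271} = \frac{1}{2488344297} - \frac{184282}{41271} = - \frac{50950784855387}{11410717497943}$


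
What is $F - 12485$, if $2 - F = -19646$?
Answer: $7163$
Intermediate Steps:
$F = 19648$ ($F = 2 - -19646 = 2 + 19646 = 19648$)
$F - 12485 = 19648 - 12485 = 7163$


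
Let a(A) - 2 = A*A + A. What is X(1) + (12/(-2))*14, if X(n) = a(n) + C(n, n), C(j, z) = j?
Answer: -79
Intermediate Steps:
a(A) = 2 + A + A² (a(A) = 2 + (A*A + A) = 2 + (A² + A) = 2 + (A + A²) = 2 + A + A²)
X(n) = 2 + n² + 2*n (X(n) = (2 + n + n²) + n = 2 + n² + 2*n)
X(1) + (12/(-2))*14 = (2 + 1² + 2*1) + (12/(-2))*14 = (2 + 1 + 2) + (12*(-½))*14 = 5 - 6*14 = 5 - 84 = -79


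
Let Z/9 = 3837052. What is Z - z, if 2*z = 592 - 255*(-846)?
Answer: 34425307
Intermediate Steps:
Z = 34533468 (Z = 9*3837052 = 34533468)
z = 108161 (z = (592 - 255*(-846))/2 = (592 + 215730)/2 = (1/2)*216322 = 108161)
Z - z = 34533468 - 1*108161 = 34533468 - 108161 = 34425307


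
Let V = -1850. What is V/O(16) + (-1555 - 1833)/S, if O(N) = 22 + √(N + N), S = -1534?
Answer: -7612803/86671 + 1850*√2/113 ≈ -64.683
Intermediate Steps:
O(N) = 22 + √2*√N (O(N) = 22 + √(2*N) = 22 + √2*√N)
V/O(16) + (-1555 - 1833)/S = -1850/(22 + √2*√16) + (-1555 - 1833)/(-1534) = -1850/(22 + √2*4) - 3388*(-1/1534) = -1850/(22 + 4*√2) + 1694/767 = 1694/767 - 1850/(22 + 4*√2)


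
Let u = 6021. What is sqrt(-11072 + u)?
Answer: I*sqrt(5051) ≈ 71.07*I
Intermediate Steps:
sqrt(-11072 + u) = sqrt(-11072 + 6021) = sqrt(-5051) = I*sqrt(5051)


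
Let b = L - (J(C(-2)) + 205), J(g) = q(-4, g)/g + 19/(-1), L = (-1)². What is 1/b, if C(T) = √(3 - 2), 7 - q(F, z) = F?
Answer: -1/196 ≈ -0.0051020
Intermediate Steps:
q(F, z) = 7 - F
L = 1
C(T) = 1 (C(T) = √1 = 1)
J(g) = -19 + 11/g (J(g) = (7 - 1*(-4))/g + 19/(-1) = (7 + 4)/g + 19*(-1) = 11/g - 19 = -19 + 11/g)
b = -196 (b = 1 - ((-19 + 11/1) + 205) = 1 - ((-19 + 11*1) + 205) = 1 - ((-19 + 11) + 205) = 1 - (-8 + 205) = 1 - 1*197 = 1 - 197 = -196)
1/b = 1/(-196) = -1/196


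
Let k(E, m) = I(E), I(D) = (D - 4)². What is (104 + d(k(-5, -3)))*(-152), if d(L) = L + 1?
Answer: -28272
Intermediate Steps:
I(D) = (-4 + D)²
k(E, m) = (-4 + E)²
d(L) = 1 + L
(104 + d(k(-5, -3)))*(-152) = (104 + (1 + (-4 - 5)²))*(-152) = (104 + (1 + (-9)²))*(-152) = (104 + (1 + 81))*(-152) = (104 + 82)*(-152) = 186*(-152) = -28272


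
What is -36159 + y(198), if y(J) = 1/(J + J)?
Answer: -14318963/396 ≈ -36159.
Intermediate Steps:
y(J) = 1/(2*J)
-36159 + y(198) = -36159 + (1/2)/198 = -36159 + (1/2)*(1/198) = -36159 + 1/396 = -14318963/396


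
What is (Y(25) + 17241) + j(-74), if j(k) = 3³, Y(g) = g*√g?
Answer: 17393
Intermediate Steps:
Y(g) = g^(3/2)
j(k) = 27
(Y(25) + 17241) + j(-74) = (25^(3/2) + 17241) + 27 = (125 + 17241) + 27 = 17366 + 27 = 17393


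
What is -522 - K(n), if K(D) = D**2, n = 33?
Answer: -1611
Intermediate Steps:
-522 - K(n) = -522 - 1*33**2 = -522 - 1*1089 = -522 - 1089 = -1611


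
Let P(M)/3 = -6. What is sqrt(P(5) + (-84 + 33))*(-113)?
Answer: -113*I*sqrt(69) ≈ -938.65*I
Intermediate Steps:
P(M) = -18 (P(M) = 3*(-6) = -18)
sqrt(P(5) + (-84 + 33))*(-113) = sqrt(-18 + (-84 + 33))*(-113) = sqrt(-18 - 51)*(-113) = sqrt(-69)*(-113) = (I*sqrt(69))*(-113) = -113*I*sqrt(69)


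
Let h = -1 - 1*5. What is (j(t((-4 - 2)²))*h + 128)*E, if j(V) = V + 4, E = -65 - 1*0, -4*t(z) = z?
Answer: -10270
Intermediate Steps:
t(z) = -z/4
E = -65 (E = -65 + 0 = -65)
j(V) = 4 + V
h = -6 (h = -1 - 5 = -6)
(j(t((-4 - 2)²))*h + 128)*E = ((4 - (-4 - 2)²/4)*(-6) + 128)*(-65) = ((4 - ¼*(-6)²)*(-6) + 128)*(-65) = ((4 - ¼*36)*(-6) + 128)*(-65) = ((4 - 9)*(-6) + 128)*(-65) = (-5*(-6) + 128)*(-65) = (30 + 128)*(-65) = 158*(-65) = -10270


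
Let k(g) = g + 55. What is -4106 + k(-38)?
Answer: -4089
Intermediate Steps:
k(g) = 55 + g
-4106 + k(-38) = -4106 + (55 - 38) = -4106 + 17 = -4089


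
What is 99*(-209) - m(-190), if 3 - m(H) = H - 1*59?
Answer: -20943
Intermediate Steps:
m(H) = 62 - H (m(H) = 3 - (H - 1*59) = 3 - (H - 59) = 3 - (-59 + H) = 3 + (59 - H) = 62 - H)
99*(-209) - m(-190) = 99*(-209) - (62 - 1*(-190)) = -20691 - (62 + 190) = -20691 - 1*252 = -20691 - 252 = -20943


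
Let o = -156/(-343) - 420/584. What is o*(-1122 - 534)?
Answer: 10961892/25039 ≈ 437.79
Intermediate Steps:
o = -13239/50078 (o = -156*(-1/343) - 420*1/584 = 156/343 - 105/146 = -13239/50078 ≈ -0.26437)
o*(-1122 - 534) = -13239*(-1122 - 534)/50078 = -13239/50078*(-1656) = 10961892/25039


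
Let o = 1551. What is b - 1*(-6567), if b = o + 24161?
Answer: 32279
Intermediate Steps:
b = 25712 (b = 1551 + 24161 = 25712)
b - 1*(-6567) = 25712 - 1*(-6567) = 25712 + 6567 = 32279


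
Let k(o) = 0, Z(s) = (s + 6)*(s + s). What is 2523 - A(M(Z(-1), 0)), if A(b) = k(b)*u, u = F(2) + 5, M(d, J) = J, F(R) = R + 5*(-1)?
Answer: 2523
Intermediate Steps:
F(R) = -5 + R (F(R) = R - 5 = -5 + R)
Z(s) = 2*s*(6 + s) (Z(s) = (6 + s)*(2*s) = 2*s*(6 + s))
u = 2 (u = (-5 + 2) + 5 = -3 + 5 = 2)
A(b) = 0 (A(b) = 0*2 = 0)
2523 - A(M(Z(-1), 0)) = 2523 - 1*0 = 2523 + 0 = 2523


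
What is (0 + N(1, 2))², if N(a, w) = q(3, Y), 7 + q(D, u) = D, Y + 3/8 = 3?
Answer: 16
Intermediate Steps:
Y = 21/8 (Y = -3/8 + 3 = 21/8 ≈ 2.6250)
q(D, u) = -7 + D
N(a, w) = -4 (N(a, w) = -7 + 3 = -4)
(0 + N(1, 2))² = (0 - 4)² = (-4)² = 16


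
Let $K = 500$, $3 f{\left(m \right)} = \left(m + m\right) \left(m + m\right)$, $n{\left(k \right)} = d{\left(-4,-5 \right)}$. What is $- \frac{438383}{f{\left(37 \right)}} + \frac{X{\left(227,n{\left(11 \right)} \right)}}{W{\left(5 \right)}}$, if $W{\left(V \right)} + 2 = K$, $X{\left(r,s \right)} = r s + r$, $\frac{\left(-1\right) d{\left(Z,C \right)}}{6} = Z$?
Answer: $- \frac{311933951}{1363524} \approx -228.77$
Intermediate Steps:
$d{\left(Z,C \right)} = - 6 Z$
$n{\left(k \right)} = 24$ ($n{\left(k \right)} = \left(-6\right) \left(-4\right) = 24$)
$f{\left(m \right)} = \frac{4 m^{2}}{3}$ ($f{\left(m \right)} = \frac{\left(m + m\right) \left(m + m\right)}{3} = \frac{2 m 2 m}{3} = \frac{4 m^{2}}{3}$)
$X{\left(r,s \right)} = r + r s$
$W{\left(V \right)} = 498$ ($W{\left(V \right)} = -2 + 500 = 498$)
$- \frac{438383}{f{\left(37 \right)}} + \frac{X{\left(227,n{\left(11 \right)} \right)}}{W{\left(5 \right)}} = - \frac{438383}{\frac{4}{3} \cdot 37^{2}} + \frac{227 \left(1 + 24\right)}{498} = - \frac{438383}{\frac{4}{3} \cdot 1369} + 227 \cdot 25 \cdot \frac{1}{498} = - \frac{438383}{\frac{5476}{3}} + 5675 \cdot \frac{1}{498} = \left(-438383\right) \frac{3}{5476} + \frac{5675}{498} = - \frac{1315149}{5476} + \frac{5675}{498} = - \frac{311933951}{1363524}$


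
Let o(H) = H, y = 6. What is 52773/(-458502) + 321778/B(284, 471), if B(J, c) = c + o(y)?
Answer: 49170227945/72901818 ≈ 674.47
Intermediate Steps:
B(J, c) = 6 + c (B(J, c) = c + 6 = 6 + c)
52773/(-458502) + 321778/B(284, 471) = 52773/(-458502) + 321778/(6 + 471) = 52773*(-1/458502) + 321778/477 = -17591/152834 + 321778*(1/477) = -17591/152834 + 321778/477 = 49170227945/72901818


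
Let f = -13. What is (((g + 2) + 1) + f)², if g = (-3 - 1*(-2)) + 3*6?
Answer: 49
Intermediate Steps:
g = 17 (g = (-3 + 2) + 18 = -1 + 18 = 17)
(((g + 2) + 1) + f)² = (((17 + 2) + 1) - 13)² = ((19 + 1) - 13)² = (20 - 13)² = 7² = 49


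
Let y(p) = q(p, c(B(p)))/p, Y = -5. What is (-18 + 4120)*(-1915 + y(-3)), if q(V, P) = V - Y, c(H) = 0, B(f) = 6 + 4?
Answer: -23574194/3 ≈ -7.8581e+6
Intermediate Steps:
B(f) = 10
q(V, P) = 5 + V (q(V, P) = V - 1*(-5) = V + 5 = 5 + V)
y(p) = (5 + p)/p
(-18 + 4120)*(-1915 + y(-3)) = (-18 + 4120)*(-1915 + (5 - 3)/(-3)) = 4102*(-1915 - ⅓*2) = 4102*(-1915 - ⅔) = 4102*(-5747/3) = -23574194/3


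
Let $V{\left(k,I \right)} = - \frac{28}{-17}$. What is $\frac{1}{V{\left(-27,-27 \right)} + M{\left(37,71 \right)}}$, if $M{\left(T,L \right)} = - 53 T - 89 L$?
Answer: $- \frac{17}{140732} \approx -0.0001208$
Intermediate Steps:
$V{\left(k,I \right)} = \frac{28}{17}$ ($V{\left(k,I \right)} = \left(-28\right) \left(- \frac{1}{17}\right) = \frac{28}{17}$)
$M{\left(T,L \right)} = - 89 L - 53 T$
$\frac{1}{V{\left(-27,-27 \right)} + M{\left(37,71 \right)}} = \frac{1}{\frac{28}{17} - 8280} = \frac{1}{- \frac{140732}{17}} = - \frac{17}{140732}$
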